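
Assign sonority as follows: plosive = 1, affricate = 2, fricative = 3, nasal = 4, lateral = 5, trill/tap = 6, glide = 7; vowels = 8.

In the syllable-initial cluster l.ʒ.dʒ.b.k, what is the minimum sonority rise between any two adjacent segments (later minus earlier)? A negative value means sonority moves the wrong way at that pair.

/l/: lateral = 5.
/ʒ/: fricative = 3.
/dʒ/: affricate = 2.
/b/: plosive = 1.
/k/: plosive = 1.
/l/→/ʒ/: change -2.
/ʒ/→/dʒ/: change -1.
/dʒ/→/b/: change -1.
/b/→/k/: change +0.
Minimum = -2.

-2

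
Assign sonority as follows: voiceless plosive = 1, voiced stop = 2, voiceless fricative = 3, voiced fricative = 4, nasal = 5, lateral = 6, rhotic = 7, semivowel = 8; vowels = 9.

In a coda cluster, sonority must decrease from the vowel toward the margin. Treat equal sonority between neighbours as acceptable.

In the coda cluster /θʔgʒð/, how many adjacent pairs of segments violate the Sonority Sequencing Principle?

2

/θ/: voiceless fricative = 3.
/ʔ/: voiceless plosive = 1.
/g/: voiced stop = 2.
/ʒ/: voiced fricative = 4.
/ð/: voiced fricative = 4.
/θ/→/ʔ/: 3→1 (falls) — ok.
/ʔ/→/g/: 1→2 (does not fall) — violation.
/g/→/ʒ/: 2→4 (does not fall) — violation.
/ʒ/→/ð/: 4→4 (plateau, allowed) — ok.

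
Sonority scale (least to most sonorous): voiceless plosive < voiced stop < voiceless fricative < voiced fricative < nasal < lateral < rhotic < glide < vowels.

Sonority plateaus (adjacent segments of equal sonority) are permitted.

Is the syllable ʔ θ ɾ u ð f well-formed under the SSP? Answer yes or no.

yes

Onset: /ʔ/ is a voiceless plosive (sonority 1), /θ/ is a voiceless fricative (sonority 3), /ɾ/ is a rhotic (sonority 7); then the nucleus /u/ (sonority 9).
Onset profile 1-3-7-9 — rises to the nucleus.
Coda: /ð/ is a voiced fricative (sonority 4), /f/ is a voiceless fricative (sonority 3).
Coda profile 9-4-3 — falls from the nucleus.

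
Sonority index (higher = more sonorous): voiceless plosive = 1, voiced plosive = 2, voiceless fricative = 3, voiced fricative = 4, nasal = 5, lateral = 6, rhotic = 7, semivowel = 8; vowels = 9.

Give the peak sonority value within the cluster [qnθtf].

/q/ — voiceless plosive, sonority 1.
/n/ — nasal, sonority 5.
/θ/ — voiceless fricative, sonority 3.
/t/ — voiceless plosive, sonority 1.
/f/ — voiceless fricative, sonority 3.
The maximum is 5.

5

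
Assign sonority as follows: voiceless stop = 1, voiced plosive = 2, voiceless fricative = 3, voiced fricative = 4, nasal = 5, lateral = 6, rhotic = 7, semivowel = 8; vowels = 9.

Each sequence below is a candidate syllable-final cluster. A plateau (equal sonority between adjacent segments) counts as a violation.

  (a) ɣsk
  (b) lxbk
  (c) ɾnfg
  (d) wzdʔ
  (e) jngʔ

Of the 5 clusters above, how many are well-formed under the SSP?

5

(a) sonority 4-3-1: well-formed.
(b) sonority 6-3-2-1: well-formed.
(c) sonority 7-5-3-2: well-formed.
(d) sonority 8-4-2-1: well-formed.
(e) sonority 8-5-2-1: well-formed.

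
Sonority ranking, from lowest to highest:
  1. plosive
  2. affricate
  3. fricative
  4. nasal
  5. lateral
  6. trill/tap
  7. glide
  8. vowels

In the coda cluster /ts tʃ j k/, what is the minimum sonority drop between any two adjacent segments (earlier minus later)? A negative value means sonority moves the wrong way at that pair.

/ts/ — affricate, sonority 2.
/tʃ/ — affricate, sonority 2.
/j/ — glide, sonority 7.
/k/ — plosive, sonority 1.
/ts/→/tʃ/: change +0.
/tʃ/→/j/: change -5.
/j/→/k/: change +6.
Minimum = -5.

-5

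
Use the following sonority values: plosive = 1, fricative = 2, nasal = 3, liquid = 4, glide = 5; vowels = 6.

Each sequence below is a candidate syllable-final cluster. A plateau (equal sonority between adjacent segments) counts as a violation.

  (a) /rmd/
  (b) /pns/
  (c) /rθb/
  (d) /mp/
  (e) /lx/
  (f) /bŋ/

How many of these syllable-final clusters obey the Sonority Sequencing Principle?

4

(a) 4-3-1 → obeys
(b) 1-3-2 → violates
(c) 4-2-1 → obeys
(d) 3-1 → obeys
(e) 4-2 → obeys
(f) 1-3 → violates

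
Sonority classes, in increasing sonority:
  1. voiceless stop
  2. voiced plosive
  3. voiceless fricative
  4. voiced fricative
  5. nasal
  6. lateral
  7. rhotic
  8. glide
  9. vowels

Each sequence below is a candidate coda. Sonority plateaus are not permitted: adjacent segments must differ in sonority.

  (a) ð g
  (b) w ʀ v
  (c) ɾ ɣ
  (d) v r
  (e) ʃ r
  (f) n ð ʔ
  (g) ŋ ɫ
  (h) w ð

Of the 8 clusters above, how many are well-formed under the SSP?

(a) sonority 4-2: well-formed.
(b) sonority 8-7-4: well-formed.
(c) sonority 7-4: well-formed.
(d) sonority 4-7: ill-formed.
(e) sonority 3-7: ill-formed.
(f) sonority 5-4-1: well-formed.
(g) sonority 5-6: ill-formed.
(h) sonority 8-4: well-formed.

5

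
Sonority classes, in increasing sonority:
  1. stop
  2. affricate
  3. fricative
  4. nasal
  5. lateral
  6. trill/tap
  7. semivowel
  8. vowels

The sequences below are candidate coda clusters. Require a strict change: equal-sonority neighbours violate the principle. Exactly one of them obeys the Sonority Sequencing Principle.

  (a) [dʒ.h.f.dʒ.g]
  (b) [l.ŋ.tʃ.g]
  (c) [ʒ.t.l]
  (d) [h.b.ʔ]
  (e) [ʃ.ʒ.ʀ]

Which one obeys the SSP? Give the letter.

b

(a) sonority 2-3-3-2-1: ill-formed.
(b) sonority 5-4-2-1: well-formed.
(c) sonority 3-1-5: ill-formed.
(d) sonority 3-1-1: ill-formed.
(e) sonority 3-3-6: ill-formed.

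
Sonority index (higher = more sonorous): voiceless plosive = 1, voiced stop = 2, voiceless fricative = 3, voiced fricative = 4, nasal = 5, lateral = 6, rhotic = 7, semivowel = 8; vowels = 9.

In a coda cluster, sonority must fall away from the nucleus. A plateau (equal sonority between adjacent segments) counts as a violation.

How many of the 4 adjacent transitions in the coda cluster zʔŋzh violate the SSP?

/z/ is a voiced fricative (sonority 4).
/ʔ/ is a voiceless plosive (sonority 1).
/ŋ/ is a nasal (sonority 5).
/z/ is a voiced fricative (sonority 4).
/h/ is a voiceless fricative (sonority 3).
/z/→/ʔ/: 4→1 (falls) — ok.
/ʔ/→/ŋ/: 1→5 (does not fall) — violation.
/ŋ/→/z/: 5→4 (falls) — ok.
/z/→/h/: 4→3 (falls) — ok.

1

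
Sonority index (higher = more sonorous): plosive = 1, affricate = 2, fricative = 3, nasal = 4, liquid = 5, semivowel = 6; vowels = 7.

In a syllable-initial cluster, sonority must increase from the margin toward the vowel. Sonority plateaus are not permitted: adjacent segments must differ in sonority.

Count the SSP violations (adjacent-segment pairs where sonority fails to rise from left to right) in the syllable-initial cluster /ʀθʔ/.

/ʀ/: liquid = 5.
/θ/: fricative = 3.
/ʔ/: plosive = 1.
/ʀ/→/θ/: 5→3 (does not rise) — violation.
/θ/→/ʔ/: 3→1 (does not rise) — violation.

2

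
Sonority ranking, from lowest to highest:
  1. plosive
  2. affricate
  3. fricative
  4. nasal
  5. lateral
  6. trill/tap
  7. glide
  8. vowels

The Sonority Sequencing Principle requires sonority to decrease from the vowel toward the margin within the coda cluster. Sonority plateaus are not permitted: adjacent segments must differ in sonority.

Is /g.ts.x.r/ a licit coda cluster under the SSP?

no

/g/: plosive = 1.
/ts/: affricate = 2.
/x/: fricative = 3.
/r/: trill/tap = 6.
The profile is 1-2-3-6. Between /g/ (1) and /ts/ (2) sonority does not fall, so the cluster violates the SSP.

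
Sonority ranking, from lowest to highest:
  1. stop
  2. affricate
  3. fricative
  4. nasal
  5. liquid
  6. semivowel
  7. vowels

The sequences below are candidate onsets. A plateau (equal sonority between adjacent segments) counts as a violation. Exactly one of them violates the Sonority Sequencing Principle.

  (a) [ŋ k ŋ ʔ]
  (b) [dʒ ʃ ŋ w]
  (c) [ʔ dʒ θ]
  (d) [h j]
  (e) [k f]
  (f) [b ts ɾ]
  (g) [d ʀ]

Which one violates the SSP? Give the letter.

a

(a) 4-1-4-1 → violates
(b) 2-3-4-6 → obeys
(c) 1-2-3 → obeys
(d) 3-6 → obeys
(e) 1-3 → obeys
(f) 1-2-5 → obeys
(g) 1-5 → obeys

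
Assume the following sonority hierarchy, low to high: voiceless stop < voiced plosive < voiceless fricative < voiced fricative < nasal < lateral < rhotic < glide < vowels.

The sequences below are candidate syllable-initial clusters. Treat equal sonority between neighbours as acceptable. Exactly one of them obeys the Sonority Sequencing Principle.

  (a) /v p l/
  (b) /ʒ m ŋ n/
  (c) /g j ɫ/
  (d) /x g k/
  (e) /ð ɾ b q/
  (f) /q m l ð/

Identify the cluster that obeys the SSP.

(a) /v p l/: profile 4-1-6 — violates.
(b) /ʒ m ŋ n/: profile 4-5-5-5 — obeys.
(c) /g j ɫ/: profile 2-8-6 — violates.
(d) /x g k/: profile 3-2-1 — violates.
(e) /ð ɾ b q/: profile 4-7-2-1 — violates.
(f) /q m l ð/: profile 1-5-6-4 — violates.

b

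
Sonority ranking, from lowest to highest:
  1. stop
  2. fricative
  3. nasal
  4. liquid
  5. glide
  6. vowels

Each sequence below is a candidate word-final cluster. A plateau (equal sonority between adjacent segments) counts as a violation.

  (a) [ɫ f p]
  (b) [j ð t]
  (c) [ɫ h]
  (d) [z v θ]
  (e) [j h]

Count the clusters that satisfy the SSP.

4

(a) [ɫ f p]: profile 4-2-1 — obeys.
(b) [j ð t]: profile 5-2-1 — obeys.
(c) [ɫ h]: profile 4-2 — obeys.
(d) [z v θ]: profile 2-2-2 — violates.
(e) [j h]: profile 5-2 — obeys.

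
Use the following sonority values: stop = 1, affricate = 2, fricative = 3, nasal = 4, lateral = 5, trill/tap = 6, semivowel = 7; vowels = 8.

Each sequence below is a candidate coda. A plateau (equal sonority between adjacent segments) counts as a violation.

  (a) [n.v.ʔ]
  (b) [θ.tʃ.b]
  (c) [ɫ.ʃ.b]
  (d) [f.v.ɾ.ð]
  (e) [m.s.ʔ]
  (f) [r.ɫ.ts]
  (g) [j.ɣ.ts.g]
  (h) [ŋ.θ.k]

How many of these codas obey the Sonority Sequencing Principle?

7

(a) sonority 4-3-1: well-formed.
(b) sonority 3-2-1: well-formed.
(c) sonority 5-3-1: well-formed.
(d) sonority 3-3-6-3: ill-formed.
(e) sonority 4-3-1: well-formed.
(f) sonority 6-5-2: well-formed.
(g) sonority 7-3-2-1: well-formed.
(h) sonority 4-3-1: well-formed.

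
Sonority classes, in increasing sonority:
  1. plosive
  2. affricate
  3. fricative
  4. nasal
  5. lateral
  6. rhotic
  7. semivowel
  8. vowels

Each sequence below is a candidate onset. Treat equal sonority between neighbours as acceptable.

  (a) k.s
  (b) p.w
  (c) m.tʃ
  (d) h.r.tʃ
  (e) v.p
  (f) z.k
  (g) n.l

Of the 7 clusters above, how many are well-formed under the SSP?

3

(a) 1-3 → obeys
(b) 1-7 → obeys
(c) 4-2 → violates
(d) 3-6-2 → violates
(e) 3-1 → violates
(f) 3-1 → violates
(g) 4-5 → obeys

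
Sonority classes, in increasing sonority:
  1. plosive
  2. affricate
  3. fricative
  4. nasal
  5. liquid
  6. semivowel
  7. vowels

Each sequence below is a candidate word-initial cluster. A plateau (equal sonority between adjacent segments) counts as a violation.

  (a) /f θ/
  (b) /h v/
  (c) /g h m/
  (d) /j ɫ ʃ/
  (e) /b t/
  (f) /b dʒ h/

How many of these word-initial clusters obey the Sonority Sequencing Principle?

2

(a) sonority 3-3: ill-formed.
(b) sonority 3-3: ill-formed.
(c) sonority 1-3-4: well-formed.
(d) sonority 6-5-3: ill-formed.
(e) sonority 1-1: ill-formed.
(f) sonority 1-2-3: well-formed.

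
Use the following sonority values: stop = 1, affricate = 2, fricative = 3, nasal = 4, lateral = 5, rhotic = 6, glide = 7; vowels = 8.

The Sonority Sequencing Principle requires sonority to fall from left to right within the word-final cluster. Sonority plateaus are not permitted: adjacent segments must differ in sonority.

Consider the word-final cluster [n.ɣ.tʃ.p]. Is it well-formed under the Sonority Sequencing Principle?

yes

/n/ — nasal, sonority 4.
/ɣ/ — fricative, sonority 3.
/tʃ/ — affricate, sonority 2.
/p/ — stop, sonority 1.
The profile 4-3-2-1 strictly falls, so the word-final cluster satisfies the SSP.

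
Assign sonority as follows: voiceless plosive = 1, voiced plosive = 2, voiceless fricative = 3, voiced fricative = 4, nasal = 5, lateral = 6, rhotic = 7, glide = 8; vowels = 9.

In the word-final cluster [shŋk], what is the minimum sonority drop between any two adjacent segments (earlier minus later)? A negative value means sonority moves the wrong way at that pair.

/s/ — voiceless fricative, sonority 3.
/h/ — voiceless fricative, sonority 3.
/ŋ/ — nasal, sonority 5.
/k/ — voiceless plosive, sonority 1.
/s/→/h/: change +0.
/h/→/ŋ/: change -2.
/ŋ/→/k/: change +4.
Minimum = -2.

-2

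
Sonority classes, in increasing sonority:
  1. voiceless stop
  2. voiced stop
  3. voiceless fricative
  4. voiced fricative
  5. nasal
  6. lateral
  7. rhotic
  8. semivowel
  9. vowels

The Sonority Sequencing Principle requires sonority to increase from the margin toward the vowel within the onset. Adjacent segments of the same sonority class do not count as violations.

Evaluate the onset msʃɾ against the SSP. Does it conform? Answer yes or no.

no

/m/ is a nasal (sonority 5).
/s/ is a voiceless fricative (sonority 3).
/ʃ/ is a voiceless fricative (sonority 3).
/ɾ/ is a rhotic (sonority 7).
The profile is 5-3-3-7. Between /m/ (5) and /s/ (3) sonority does not rise, so the cluster violates the SSP.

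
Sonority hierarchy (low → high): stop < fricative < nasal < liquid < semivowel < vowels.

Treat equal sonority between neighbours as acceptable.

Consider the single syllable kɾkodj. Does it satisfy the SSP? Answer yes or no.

Onset: /k/ is a stop (sonority 1), /ɾ/ is a liquid (sonority 4), /k/ is a stop (sonority 1); then the nucleus /o/ (sonority 6).
Onset profile 1-4-1-6 — does not rise throughout.
Coda: /d/ is a stop (sonority 1), /j/ is a semivowel (sonority 5).
Coda profile 6-1-5 — does not fall throughout.

no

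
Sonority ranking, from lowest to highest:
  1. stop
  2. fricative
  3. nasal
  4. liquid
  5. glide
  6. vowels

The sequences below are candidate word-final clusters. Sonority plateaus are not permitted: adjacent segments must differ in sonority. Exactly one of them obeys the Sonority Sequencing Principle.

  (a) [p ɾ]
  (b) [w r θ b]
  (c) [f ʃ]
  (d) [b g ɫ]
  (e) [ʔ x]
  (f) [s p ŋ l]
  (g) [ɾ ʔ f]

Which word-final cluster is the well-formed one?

b

(a) 1-4 → violates
(b) 5-4-2-1 → obeys
(c) 2-2 → violates
(d) 1-1-4 → violates
(e) 1-2 → violates
(f) 2-1-3-4 → violates
(g) 4-1-2 → violates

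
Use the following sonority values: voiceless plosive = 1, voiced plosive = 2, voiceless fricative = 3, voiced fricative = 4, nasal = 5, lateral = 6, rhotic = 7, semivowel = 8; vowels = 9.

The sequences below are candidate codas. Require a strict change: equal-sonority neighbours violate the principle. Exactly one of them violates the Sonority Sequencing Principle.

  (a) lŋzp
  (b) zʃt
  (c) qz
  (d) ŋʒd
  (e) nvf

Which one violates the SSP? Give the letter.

(a) sonority 6-5-4-1: well-formed.
(b) sonority 4-3-1: well-formed.
(c) sonority 1-4: ill-formed.
(d) sonority 5-4-2: well-formed.
(e) sonority 5-4-3: well-formed.

c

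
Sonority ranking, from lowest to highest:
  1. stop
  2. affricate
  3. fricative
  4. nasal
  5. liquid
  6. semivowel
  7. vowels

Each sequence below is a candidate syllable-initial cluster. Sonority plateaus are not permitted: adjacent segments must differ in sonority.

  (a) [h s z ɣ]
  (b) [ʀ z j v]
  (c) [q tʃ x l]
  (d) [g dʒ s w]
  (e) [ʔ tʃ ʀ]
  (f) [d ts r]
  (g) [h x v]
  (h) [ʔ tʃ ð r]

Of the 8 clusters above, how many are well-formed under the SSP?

5

(a) sonority 3-3-3-3: ill-formed.
(b) sonority 5-3-6-3: ill-formed.
(c) sonority 1-2-3-5: well-formed.
(d) sonority 1-2-3-6: well-formed.
(e) sonority 1-2-5: well-formed.
(f) sonority 1-2-5: well-formed.
(g) sonority 3-3-3: ill-formed.
(h) sonority 1-2-3-5: well-formed.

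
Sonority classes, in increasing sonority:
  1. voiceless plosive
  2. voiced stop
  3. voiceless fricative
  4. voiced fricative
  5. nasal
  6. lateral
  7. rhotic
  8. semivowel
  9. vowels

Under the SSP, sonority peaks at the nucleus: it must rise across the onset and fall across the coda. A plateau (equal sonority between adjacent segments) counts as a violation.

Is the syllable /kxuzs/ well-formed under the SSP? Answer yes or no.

yes

Onset: /k/ is a voiceless plosive (sonority 1), /x/ is a voiceless fricative (sonority 3); then the nucleus /u/ (sonority 9).
Onset profile 1-3-9 — rises to the nucleus.
Coda: /z/ is a voiced fricative (sonority 4), /s/ is a voiceless fricative (sonority 3).
Coda profile 9-4-3 — falls from the nucleus.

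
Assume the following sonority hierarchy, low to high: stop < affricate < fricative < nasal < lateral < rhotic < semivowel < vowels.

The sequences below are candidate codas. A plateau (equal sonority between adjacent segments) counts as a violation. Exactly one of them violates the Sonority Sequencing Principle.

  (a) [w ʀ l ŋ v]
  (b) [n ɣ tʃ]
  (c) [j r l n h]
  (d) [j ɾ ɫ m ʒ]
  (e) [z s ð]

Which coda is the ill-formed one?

e

(a) sonority 7-6-5-4-3: well-formed.
(b) sonority 4-3-2: well-formed.
(c) sonority 7-6-5-4-3: well-formed.
(d) sonority 7-6-5-4-3: well-formed.
(e) sonority 3-3-3: ill-formed.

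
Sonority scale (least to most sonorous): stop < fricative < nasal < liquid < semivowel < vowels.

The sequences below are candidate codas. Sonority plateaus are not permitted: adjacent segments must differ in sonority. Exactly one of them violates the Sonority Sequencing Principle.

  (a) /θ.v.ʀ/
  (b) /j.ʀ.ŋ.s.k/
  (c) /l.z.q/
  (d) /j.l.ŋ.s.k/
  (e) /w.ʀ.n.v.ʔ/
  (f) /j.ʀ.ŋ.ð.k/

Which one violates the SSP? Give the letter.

(a) /θ.v.ʀ/: profile 2-2-4 — violates.
(b) /j.ʀ.ŋ.s.k/: profile 5-4-3-2-1 — obeys.
(c) /l.z.q/: profile 4-2-1 — obeys.
(d) /j.l.ŋ.s.k/: profile 5-4-3-2-1 — obeys.
(e) /w.ʀ.n.v.ʔ/: profile 5-4-3-2-1 — obeys.
(f) /j.ʀ.ŋ.ð.k/: profile 5-4-3-2-1 — obeys.

a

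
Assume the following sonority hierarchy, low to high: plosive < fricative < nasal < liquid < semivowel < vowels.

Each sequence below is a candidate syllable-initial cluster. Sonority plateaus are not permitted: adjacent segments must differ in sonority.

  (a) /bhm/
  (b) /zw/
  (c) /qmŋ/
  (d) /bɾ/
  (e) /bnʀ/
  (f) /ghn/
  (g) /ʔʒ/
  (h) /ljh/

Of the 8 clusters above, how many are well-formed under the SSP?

6

(a) sonority 1-2-3: well-formed.
(b) sonority 2-5: well-formed.
(c) sonority 1-3-3: ill-formed.
(d) sonority 1-4: well-formed.
(e) sonority 1-3-4: well-formed.
(f) sonority 1-2-3: well-formed.
(g) sonority 1-2: well-formed.
(h) sonority 4-5-2: ill-formed.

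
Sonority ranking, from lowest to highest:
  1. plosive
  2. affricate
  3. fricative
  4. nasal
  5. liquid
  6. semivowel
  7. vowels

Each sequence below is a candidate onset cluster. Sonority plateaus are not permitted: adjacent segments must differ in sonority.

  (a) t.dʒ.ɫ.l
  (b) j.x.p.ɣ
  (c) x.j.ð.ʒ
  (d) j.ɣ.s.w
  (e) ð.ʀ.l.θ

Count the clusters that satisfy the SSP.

(a) 1-2-5-5 → violates
(b) 6-3-1-3 → violates
(c) 3-6-3-3 → violates
(d) 6-3-3-6 → violates
(e) 3-5-5-3 → violates

0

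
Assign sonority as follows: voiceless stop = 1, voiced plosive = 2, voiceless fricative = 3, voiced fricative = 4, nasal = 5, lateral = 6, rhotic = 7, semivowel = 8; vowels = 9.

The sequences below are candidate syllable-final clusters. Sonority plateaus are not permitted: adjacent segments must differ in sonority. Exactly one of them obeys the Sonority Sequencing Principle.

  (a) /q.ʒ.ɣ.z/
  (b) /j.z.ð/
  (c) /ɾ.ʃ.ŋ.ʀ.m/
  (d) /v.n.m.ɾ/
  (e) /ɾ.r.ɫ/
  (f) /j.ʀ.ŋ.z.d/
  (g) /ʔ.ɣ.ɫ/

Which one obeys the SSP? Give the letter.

f

(a) /q.ʒ.ɣ.z/: profile 1-4-4-4 — violates.
(b) /j.z.ð/: profile 8-4-4 — violates.
(c) /ɾ.ʃ.ŋ.ʀ.m/: profile 7-3-5-7-5 — violates.
(d) /v.n.m.ɾ/: profile 4-5-5-7 — violates.
(e) /ɾ.r.ɫ/: profile 7-7-6 — violates.
(f) /j.ʀ.ŋ.z.d/: profile 8-7-5-4-2 — obeys.
(g) /ʔ.ɣ.ɫ/: profile 1-4-6 — violates.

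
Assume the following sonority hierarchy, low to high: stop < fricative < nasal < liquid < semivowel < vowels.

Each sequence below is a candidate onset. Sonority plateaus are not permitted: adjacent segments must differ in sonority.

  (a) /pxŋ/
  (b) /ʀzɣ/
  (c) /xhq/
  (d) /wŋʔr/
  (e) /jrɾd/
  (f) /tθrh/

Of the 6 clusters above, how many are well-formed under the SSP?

1

(a) sonority 1-2-3: well-formed.
(b) sonority 4-2-2: ill-formed.
(c) sonority 2-2-1: ill-formed.
(d) sonority 5-3-1-4: ill-formed.
(e) sonority 5-4-4-1: ill-formed.
(f) sonority 1-2-4-2: ill-formed.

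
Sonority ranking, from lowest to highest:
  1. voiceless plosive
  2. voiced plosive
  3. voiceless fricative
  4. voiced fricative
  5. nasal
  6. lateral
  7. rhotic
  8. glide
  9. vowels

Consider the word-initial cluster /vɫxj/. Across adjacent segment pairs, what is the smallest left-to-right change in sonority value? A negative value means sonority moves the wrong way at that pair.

/v/: voiced fricative = 4.
/ɫ/: lateral = 6.
/x/: voiceless fricative = 3.
/j/: glide = 8.
/v/→/ɫ/: change +2.
/ɫ/→/x/: change -3.
/x/→/j/: change +5.
Minimum = -3.

-3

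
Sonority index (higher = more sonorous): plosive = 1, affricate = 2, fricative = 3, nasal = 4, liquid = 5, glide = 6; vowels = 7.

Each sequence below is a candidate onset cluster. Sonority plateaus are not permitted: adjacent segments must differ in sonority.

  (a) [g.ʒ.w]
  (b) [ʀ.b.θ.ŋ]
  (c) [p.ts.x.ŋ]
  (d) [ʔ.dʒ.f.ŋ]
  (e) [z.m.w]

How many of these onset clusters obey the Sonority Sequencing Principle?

4

(a) [g.ʒ.w]: profile 1-3-6 — obeys.
(b) [ʀ.b.θ.ŋ]: profile 5-1-3-4 — violates.
(c) [p.ts.x.ŋ]: profile 1-2-3-4 — obeys.
(d) [ʔ.dʒ.f.ŋ]: profile 1-2-3-4 — obeys.
(e) [z.m.w]: profile 3-4-6 — obeys.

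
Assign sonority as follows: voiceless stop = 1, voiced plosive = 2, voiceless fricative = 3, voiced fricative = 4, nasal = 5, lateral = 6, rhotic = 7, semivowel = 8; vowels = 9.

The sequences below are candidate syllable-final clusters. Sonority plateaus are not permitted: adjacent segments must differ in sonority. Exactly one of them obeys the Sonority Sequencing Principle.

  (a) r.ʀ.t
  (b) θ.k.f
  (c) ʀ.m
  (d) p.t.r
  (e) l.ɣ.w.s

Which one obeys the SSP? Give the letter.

(a) r.ʀ.t: profile 7-7-1 — violates.
(b) θ.k.f: profile 3-1-3 — violates.
(c) ʀ.m: profile 7-5 — obeys.
(d) p.t.r: profile 1-1-7 — violates.
(e) l.ɣ.w.s: profile 6-4-8-3 — violates.

c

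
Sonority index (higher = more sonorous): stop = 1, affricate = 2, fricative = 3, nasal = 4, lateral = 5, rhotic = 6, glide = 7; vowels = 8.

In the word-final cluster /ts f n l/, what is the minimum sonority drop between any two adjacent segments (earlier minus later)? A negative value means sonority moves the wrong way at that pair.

-1

/ts/ — affricate, sonority 2.
/f/ — fricative, sonority 3.
/n/ — nasal, sonority 4.
/l/ — lateral, sonority 5.
/ts/→/f/: change -1.
/f/→/n/: change -1.
/n/→/l/: change -1.
Minimum = -1.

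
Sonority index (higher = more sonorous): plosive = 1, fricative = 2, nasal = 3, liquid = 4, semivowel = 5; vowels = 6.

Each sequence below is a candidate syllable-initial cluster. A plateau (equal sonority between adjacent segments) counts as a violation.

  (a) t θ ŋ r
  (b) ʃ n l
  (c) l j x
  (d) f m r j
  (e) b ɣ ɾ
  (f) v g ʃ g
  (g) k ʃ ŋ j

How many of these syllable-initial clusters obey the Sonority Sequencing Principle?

5

(a) sonority 1-2-3-4: well-formed.
(b) sonority 2-3-4: well-formed.
(c) sonority 4-5-2: ill-formed.
(d) sonority 2-3-4-5: well-formed.
(e) sonority 1-2-4: well-formed.
(f) sonority 2-1-2-1: ill-formed.
(g) sonority 1-2-3-5: well-formed.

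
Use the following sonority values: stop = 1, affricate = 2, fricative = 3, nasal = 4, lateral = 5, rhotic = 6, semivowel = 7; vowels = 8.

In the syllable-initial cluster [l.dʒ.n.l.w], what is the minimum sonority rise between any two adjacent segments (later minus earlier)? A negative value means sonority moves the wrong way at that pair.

-3

/l/ is a lateral (sonority 5).
/dʒ/ is an affricate (sonority 2).
/n/ is a nasal (sonority 4).
/l/ is a lateral (sonority 5).
/w/ is a semivowel (sonority 7).
/l/→/dʒ/: change -3.
/dʒ/→/n/: change +2.
/n/→/l/: change +1.
/l/→/w/: change +2.
Minimum = -3.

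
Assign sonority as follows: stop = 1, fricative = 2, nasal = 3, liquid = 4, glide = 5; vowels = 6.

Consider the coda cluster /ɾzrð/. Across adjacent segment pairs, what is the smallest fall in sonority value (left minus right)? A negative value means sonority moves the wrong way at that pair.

/ɾ/ — liquid, sonority 4.
/z/ — fricative, sonority 2.
/r/ — liquid, sonority 4.
/ð/ — fricative, sonority 2.
/ɾ/→/z/: change +2.
/z/→/r/: change -2.
/r/→/ð/: change +2.
Minimum = -2.

-2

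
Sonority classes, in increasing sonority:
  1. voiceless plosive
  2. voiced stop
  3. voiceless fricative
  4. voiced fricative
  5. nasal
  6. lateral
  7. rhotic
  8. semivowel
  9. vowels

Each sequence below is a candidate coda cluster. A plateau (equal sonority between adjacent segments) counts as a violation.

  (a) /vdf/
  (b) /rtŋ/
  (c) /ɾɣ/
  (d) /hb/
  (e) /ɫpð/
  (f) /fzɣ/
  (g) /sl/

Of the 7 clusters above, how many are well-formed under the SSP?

2

(a) 4-2-3 → violates
(b) 7-1-5 → violates
(c) 7-4 → obeys
(d) 3-2 → obeys
(e) 6-1-4 → violates
(f) 3-4-4 → violates
(g) 3-6 → violates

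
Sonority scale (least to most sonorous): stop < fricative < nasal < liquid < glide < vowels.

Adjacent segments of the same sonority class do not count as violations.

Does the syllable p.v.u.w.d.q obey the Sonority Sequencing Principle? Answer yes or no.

Onset: /p/ is a stop (sonority 1), /v/ is a fricative (sonority 2); then the nucleus /u/ (sonority 6).
Onset profile 1-2-6 — rises to the nucleus.
Coda: /w/ is a glide (sonority 5), /d/ is a stop (sonority 1), /q/ is a stop (sonority 1).
Coda profile 6-5-1-1 — falls from the nucleus.

yes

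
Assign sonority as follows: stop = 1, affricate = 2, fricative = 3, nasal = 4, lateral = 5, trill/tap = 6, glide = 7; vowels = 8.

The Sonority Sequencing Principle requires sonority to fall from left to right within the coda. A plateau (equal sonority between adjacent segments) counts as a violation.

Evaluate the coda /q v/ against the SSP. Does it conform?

no

/q/ is a stop (sonority 1).
/v/ is a fricative (sonority 3).
The profile is 1-3. Between /q/ (1) and /v/ (3) sonority does not fall, so the cluster violates the SSP.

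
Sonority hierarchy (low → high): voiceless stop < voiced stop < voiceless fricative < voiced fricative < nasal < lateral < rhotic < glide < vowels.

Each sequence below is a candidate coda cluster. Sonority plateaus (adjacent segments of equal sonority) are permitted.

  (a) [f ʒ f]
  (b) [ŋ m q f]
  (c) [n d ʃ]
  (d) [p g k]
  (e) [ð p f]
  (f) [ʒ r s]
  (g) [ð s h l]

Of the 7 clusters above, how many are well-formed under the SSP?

(a) sonority 3-4-3: ill-formed.
(b) sonority 5-5-1-3: ill-formed.
(c) sonority 5-2-3: ill-formed.
(d) sonority 1-2-1: ill-formed.
(e) sonority 4-1-3: ill-formed.
(f) sonority 4-7-3: ill-formed.
(g) sonority 4-3-3-6: ill-formed.

0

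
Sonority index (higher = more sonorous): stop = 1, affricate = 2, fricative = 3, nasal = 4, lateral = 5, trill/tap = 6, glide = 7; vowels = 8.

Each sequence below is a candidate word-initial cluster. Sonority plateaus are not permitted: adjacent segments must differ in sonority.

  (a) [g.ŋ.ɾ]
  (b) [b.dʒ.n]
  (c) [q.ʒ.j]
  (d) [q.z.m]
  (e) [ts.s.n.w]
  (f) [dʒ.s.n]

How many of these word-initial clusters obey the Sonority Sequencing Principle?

(a) [g.ŋ.ɾ]: profile 1-4-6 — obeys.
(b) [b.dʒ.n]: profile 1-2-4 — obeys.
(c) [q.ʒ.j]: profile 1-3-7 — obeys.
(d) [q.z.m]: profile 1-3-4 — obeys.
(e) [ts.s.n.w]: profile 2-3-4-7 — obeys.
(f) [dʒ.s.n]: profile 2-3-4 — obeys.

6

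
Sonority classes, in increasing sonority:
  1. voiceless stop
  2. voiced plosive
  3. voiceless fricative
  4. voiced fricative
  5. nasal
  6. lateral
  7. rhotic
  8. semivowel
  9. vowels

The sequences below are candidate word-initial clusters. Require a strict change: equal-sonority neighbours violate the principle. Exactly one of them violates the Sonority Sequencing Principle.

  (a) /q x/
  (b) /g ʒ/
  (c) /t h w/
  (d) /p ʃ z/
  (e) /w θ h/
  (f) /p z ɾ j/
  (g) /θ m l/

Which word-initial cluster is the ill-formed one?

(a) 1-3 → obeys
(b) 2-4 → obeys
(c) 1-3-8 → obeys
(d) 1-3-4 → obeys
(e) 8-3-3 → violates
(f) 1-4-7-8 → obeys
(g) 3-5-6 → obeys

e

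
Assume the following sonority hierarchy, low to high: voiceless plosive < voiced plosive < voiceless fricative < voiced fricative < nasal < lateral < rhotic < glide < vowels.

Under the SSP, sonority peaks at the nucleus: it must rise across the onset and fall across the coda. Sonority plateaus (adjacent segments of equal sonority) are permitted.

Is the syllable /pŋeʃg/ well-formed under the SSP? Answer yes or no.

Onset: /p/ is a voiceless plosive (sonority 1), /ŋ/ is a nasal (sonority 5); then the nucleus /e/ (sonority 9).
Onset profile 1-5-9 — rises to the nucleus.
Coda: /ʃ/ is a voiceless fricative (sonority 3), /g/ is a voiced plosive (sonority 2).
Coda profile 9-3-2 — falls from the nucleus.

yes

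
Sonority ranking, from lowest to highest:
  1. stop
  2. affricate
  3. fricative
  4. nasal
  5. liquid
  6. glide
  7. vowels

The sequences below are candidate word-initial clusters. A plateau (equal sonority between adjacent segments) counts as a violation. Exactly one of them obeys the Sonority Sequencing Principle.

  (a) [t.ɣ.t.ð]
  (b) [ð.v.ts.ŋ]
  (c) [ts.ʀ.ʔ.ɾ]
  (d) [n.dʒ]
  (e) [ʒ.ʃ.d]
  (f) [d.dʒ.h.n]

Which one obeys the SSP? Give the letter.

f

(a) sonority 1-3-1-3: ill-formed.
(b) sonority 3-3-2-4: ill-formed.
(c) sonority 2-5-1-5: ill-formed.
(d) sonority 4-2: ill-formed.
(e) sonority 3-3-1: ill-formed.
(f) sonority 1-2-3-4: well-formed.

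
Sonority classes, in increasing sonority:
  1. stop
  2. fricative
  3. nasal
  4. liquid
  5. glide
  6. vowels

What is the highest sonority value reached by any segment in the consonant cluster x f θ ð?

2

/x/ is a fricative (sonority 2).
/f/ is a fricative (sonority 2).
/θ/ is a fricative (sonority 2).
/ð/ is a fricative (sonority 2).
The maximum is 2.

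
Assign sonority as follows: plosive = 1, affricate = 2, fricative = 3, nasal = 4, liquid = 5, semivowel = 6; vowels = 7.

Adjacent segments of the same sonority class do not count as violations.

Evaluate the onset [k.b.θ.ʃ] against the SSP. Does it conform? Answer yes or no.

yes

/k/ — plosive, sonority 1.
/b/ — plosive, sonority 1.
/θ/ — fricative, sonority 3.
/ʃ/ — fricative, sonority 3.
The profile 1-1-3-3 is non-decreasing (plateaus allowed), so the onset satisfies the SSP.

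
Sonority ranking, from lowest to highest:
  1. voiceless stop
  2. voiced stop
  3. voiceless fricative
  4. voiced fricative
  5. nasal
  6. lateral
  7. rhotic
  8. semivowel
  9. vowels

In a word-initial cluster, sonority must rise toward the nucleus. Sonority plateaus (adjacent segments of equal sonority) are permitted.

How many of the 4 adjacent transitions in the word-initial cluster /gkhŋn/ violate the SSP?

1

/g/: voiced stop = 2.
/k/: voiceless stop = 1.
/h/: voiceless fricative = 3.
/ŋ/: nasal = 5.
/n/: nasal = 5.
/g/→/k/: 2→1 (does not rise) — violation.
/k/→/h/: 1→3 (rises) — ok.
/h/→/ŋ/: 3→5 (rises) — ok.
/ŋ/→/n/: 5→5 (plateau, allowed) — ok.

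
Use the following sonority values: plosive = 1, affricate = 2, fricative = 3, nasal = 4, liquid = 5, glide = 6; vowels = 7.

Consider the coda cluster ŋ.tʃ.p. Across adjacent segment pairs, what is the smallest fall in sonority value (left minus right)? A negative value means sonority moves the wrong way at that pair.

1

/ŋ/ is a nasal (sonority 4).
/tʃ/ is an affricate (sonority 2).
/p/ is a plosive (sonority 1).
/ŋ/→/tʃ/: change +2.
/tʃ/→/p/: change +1.
Minimum = 1.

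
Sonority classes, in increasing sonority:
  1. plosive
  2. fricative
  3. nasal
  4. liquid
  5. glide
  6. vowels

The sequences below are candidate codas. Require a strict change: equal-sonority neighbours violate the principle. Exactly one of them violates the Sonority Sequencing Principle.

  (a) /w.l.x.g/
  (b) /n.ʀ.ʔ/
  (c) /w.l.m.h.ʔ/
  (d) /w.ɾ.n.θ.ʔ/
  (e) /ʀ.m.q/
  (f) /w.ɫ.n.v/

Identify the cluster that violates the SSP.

b

(a) 5-4-2-1 → obeys
(b) 3-4-1 → violates
(c) 5-4-3-2-1 → obeys
(d) 5-4-3-2-1 → obeys
(e) 4-3-1 → obeys
(f) 5-4-3-2 → obeys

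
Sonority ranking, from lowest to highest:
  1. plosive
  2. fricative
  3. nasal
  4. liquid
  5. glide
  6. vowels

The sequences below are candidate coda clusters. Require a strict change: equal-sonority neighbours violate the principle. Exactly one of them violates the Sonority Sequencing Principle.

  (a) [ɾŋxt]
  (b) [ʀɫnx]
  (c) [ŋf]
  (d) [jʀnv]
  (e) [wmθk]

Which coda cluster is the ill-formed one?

(a) 4-3-2-1 → obeys
(b) 4-4-3-2 → violates
(c) 3-2 → obeys
(d) 5-4-3-2 → obeys
(e) 5-3-2-1 → obeys

b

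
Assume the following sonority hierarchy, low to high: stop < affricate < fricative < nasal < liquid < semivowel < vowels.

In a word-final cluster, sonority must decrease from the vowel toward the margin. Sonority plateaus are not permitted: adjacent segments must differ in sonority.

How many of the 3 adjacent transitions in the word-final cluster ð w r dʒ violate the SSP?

1

/ð/: fricative = 3.
/w/: semivowel = 6.
/r/: liquid = 5.
/dʒ/: affricate = 2.
/ð/→/w/: 3→6 (does not fall) — violation.
/w/→/r/: 6→5 (falls) — ok.
/r/→/dʒ/: 5→2 (falls) — ok.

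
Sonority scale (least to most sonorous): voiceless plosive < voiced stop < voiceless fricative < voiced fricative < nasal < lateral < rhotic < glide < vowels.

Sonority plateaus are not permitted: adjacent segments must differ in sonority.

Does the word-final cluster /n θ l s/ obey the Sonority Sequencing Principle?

/n/: nasal = 5.
/θ/: voiceless fricative = 3.
/l/: lateral = 6.
/s/: voiceless fricative = 3.
The profile is 5-3-6-3. Between /θ/ (3) and /l/ (6) sonority does not fall, so the cluster violates the SSP.

no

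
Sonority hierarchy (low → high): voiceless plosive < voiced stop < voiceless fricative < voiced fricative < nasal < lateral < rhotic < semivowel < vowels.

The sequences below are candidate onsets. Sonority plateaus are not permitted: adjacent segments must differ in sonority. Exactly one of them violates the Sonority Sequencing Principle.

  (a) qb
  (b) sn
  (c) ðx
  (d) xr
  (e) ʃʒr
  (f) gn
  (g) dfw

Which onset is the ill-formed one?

(a) sonority 1-2: well-formed.
(b) sonority 3-5: well-formed.
(c) sonority 4-3: ill-formed.
(d) sonority 3-7: well-formed.
(e) sonority 3-4-7: well-formed.
(f) sonority 2-5: well-formed.
(g) sonority 2-3-8: well-formed.

c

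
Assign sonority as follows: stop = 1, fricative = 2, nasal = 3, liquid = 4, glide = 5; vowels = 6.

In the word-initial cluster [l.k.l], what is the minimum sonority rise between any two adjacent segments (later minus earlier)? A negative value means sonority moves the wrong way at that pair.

/l/: liquid = 4.
/k/: stop = 1.
/l/: liquid = 4.
/l/→/k/: change -3.
/k/→/l/: change +3.
Minimum = -3.

-3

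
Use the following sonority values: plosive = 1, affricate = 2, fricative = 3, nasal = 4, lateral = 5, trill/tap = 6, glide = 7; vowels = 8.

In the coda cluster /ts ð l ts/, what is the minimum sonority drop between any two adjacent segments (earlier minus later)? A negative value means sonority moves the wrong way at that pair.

-2

/ts/ — affricate, sonority 2.
/ð/ — fricative, sonority 3.
/l/ — lateral, sonority 5.
/ts/ — affricate, sonority 2.
/ts/→/ð/: change -1.
/ð/→/l/: change -2.
/l/→/ts/: change +3.
Minimum = -2.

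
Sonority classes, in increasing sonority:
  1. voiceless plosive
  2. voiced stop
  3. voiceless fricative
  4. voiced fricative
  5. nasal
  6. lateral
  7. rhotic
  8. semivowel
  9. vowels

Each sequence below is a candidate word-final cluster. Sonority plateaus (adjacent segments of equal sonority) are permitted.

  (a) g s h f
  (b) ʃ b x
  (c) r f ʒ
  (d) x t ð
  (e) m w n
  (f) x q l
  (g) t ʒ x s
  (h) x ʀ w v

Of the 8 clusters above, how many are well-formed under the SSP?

(a) 2-3-3-3 → violates
(b) 3-2-3 → violates
(c) 7-3-4 → violates
(d) 3-1-4 → violates
(e) 5-8-5 → violates
(f) 3-1-6 → violates
(g) 1-4-3-3 → violates
(h) 3-7-8-4 → violates

0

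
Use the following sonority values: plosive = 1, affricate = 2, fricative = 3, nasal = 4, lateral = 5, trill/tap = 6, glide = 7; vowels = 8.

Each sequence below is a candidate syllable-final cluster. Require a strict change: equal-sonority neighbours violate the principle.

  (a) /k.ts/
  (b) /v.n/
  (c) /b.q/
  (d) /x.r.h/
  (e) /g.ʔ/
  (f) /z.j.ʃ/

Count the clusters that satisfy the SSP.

0

(a) sonority 1-2: ill-formed.
(b) sonority 3-4: ill-formed.
(c) sonority 1-1: ill-formed.
(d) sonority 3-6-3: ill-formed.
(e) sonority 1-1: ill-formed.
(f) sonority 3-7-3: ill-formed.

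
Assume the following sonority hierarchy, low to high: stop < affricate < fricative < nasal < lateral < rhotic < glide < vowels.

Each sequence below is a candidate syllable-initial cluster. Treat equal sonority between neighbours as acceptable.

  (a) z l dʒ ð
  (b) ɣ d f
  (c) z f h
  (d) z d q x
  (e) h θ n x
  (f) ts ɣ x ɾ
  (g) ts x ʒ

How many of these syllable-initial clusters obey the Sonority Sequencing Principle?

(a) 3-5-2-3 → violates
(b) 3-1-3 → violates
(c) 3-3-3 → obeys
(d) 3-1-1-3 → violates
(e) 3-3-4-3 → violates
(f) 2-3-3-6 → obeys
(g) 2-3-3 → obeys

3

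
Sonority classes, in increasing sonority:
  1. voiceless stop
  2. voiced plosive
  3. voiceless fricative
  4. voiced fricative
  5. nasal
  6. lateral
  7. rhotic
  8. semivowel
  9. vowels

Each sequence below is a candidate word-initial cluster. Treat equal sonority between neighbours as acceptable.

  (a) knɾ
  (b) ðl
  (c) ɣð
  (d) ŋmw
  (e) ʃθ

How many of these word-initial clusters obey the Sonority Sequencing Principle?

5

(a) knɾ: profile 1-5-7 — obeys.
(b) ðl: profile 4-6 — obeys.
(c) ɣð: profile 4-4 — obeys.
(d) ŋmw: profile 5-5-8 — obeys.
(e) ʃθ: profile 3-3 — obeys.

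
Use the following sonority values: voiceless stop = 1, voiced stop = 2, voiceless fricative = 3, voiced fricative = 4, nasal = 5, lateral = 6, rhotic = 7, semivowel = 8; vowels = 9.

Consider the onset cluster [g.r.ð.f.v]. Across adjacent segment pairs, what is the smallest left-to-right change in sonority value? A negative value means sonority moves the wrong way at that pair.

/g/: voiced stop = 2.
/r/: rhotic = 7.
/ð/: voiced fricative = 4.
/f/: voiceless fricative = 3.
/v/: voiced fricative = 4.
/g/→/r/: change +5.
/r/→/ð/: change -3.
/ð/→/f/: change -1.
/f/→/v/: change +1.
Minimum = -3.

-3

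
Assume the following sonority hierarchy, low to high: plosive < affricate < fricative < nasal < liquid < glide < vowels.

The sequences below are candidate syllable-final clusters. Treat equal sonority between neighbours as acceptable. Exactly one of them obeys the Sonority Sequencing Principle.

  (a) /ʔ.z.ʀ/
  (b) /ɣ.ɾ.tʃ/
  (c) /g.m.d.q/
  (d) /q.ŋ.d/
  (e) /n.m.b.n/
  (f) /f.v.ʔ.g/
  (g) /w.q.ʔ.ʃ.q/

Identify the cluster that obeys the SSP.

f

(a) /ʔ.z.ʀ/: profile 1-3-5 — violates.
(b) /ɣ.ɾ.tʃ/: profile 3-5-2 — violates.
(c) /g.m.d.q/: profile 1-4-1-1 — violates.
(d) /q.ŋ.d/: profile 1-4-1 — violates.
(e) /n.m.b.n/: profile 4-4-1-4 — violates.
(f) /f.v.ʔ.g/: profile 3-3-1-1 — obeys.
(g) /w.q.ʔ.ʃ.q/: profile 6-1-1-3-1 — violates.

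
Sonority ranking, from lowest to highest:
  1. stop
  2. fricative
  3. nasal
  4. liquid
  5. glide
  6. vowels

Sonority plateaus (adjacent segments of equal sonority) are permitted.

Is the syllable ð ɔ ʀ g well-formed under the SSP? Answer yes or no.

Onset: /ð/ is a fricative (sonority 2); then the nucleus /ɔ/ (sonority 6).
Onset profile 2-6 — rises to the nucleus.
Coda: /ʀ/ is a liquid (sonority 4), /g/ is a stop (sonority 1).
Coda profile 6-4-1 — falls from the nucleus.

yes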